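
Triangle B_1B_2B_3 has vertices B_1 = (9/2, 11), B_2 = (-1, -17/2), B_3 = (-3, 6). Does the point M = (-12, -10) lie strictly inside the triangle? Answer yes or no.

Barycentric coordinates of M: (-26/19, 12/19, 33/19).
The three coordinates are negative, positive, positive; a point is interior exactly when all three are positive.

no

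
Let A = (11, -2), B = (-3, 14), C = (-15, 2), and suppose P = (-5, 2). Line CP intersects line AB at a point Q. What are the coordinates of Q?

(15/2, 2)

Barycentric coordinates of P with respect to ABC: (1/3, 1/9, 5/9).
On side AB the C-coordinate is zero; dropping P's C-weight 5/9 and renormalizing the remaining 1/3 : 1/9 gives weights 3/4, 1/4 on A, B.
Q = (3/4)·(11, -2) + (1/4)·(-3, 14) = (15/2, 2).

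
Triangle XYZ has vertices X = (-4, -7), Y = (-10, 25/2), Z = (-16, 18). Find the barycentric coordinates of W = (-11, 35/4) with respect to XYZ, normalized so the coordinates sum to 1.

(1/3, 1/6, 1/2)

Signed area of the reference triangle: [XYZ] = ½·((-4)·(25/2−18) + (-10)·(18−(-7)) + (-16)·(-7−(25/2))) = ½·(22 − 250 + 312) = 42.
[WYZ] = ½·((-11)·(25/2−18) + (-10)·(18−(35/4)) + (-16)·(35/4−(25/2))) = ½·(121/2 − 185/2 + 60) = 14, so the X-coordinate is 14/42 = 1/3.
[XWZ] = ½·((-4)·(35/4−18) + (-11)·(18−(-7)) + (-16)·(-7−(35/4))) = ½·(37 − 275 + 252) = 7, so the Y-coordinate is 1/6.
[XYW] = ½·((-4)·(25/2−(35/4)) + (-10)·(35/4−(-7)) + (-11)·(-7−(25/2))) = ½·(-15 − 315/2 + 429/2) = 21, so the Z-coordinate is 1/2.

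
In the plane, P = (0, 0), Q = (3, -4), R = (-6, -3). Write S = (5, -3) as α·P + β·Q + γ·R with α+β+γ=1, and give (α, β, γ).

(1/3, 1, -1/3)

Signed area of the reference triangle: [PQR] = ½·(0·(-4−(-3)) + 3·(-3−0) + (-6)·(0−(-4))) = ½·(0 − 9 − 24) = -33/2.
[SQR] = ½·(5·(-4−(-3)) + 3·(-3−(-3)) + (-6)·(-3−(-4))) = ½·(-5 + 0 − 6) = -11/2, so the P-coordinate is (-11/2)/(-33/2) = 1/3.
[PSR] = ½·(0·(-3−(-3)) + 5·(-3−0) + (-6)·(0−(-3))) = ½·(0 − 15 − 18) = -33/2, so the Q-coordinate is 1.
[PQS] = ½·(0·(-4−(-3)) + 3·(-3−0) + 5·(0−(-4))) = ½·(0 − 9 + 20) = 11/2, so the R-coordinate is -1/3.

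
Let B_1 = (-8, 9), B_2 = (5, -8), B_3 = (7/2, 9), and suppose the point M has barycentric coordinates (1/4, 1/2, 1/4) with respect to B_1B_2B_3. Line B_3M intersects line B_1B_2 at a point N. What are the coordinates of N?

Line B_3M meets B_1B_2 where the B_3-coordinate vanishes; zeroing M's B_3-weight and renormalizing leaves B_1, B_2-weights 1/4 : 1/2 → (1/3, 2/3).
So N = (1/3)·B_1 + (2/3)·B_2 = (2/3, -7/3).

(2/3, -7/3)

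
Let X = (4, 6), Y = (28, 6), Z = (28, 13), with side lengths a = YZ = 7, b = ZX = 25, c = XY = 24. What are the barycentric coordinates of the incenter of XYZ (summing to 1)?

(1/8, 25/56, 3/7)

The incenter has barycentric coordinates proportional to the opposite side lengths: (7 : 25 : 24).
Normalizing by 7+25+24 = 56 gives (1/8, 25/56, 3/7).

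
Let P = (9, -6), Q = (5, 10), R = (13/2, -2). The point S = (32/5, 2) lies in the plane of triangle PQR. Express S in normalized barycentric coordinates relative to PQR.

Signed area of the reference triangle: [PQR] = ½·(9·(10−(-2)) + 5·(-2−(-6)) + (13/2)·(-6−10)) = ½·(108 + 20 − 104) = 12.
[SQR] = ½·((32/5)·(10−(-2)) + 5·(-2−2) + (13/2)·(2−10)) = ½·(384/5 − 20 − 52) = 12/5, so the P-coordinate is (12/5)/12 = 1/5.
[PSR] = ½·(9·(2−(-2)) + (32/5)·(-2−(-6)) + (13/2)·(-6−2)) = ½·(36 + 128/5 − 52) = 24/5, so the Q-coordinate is 2/5.
[PQS] = ½·(9·(10−2) + 5·(2−(-6)) + (32/5)·(-6−10)) = ½·(72 + 40 − 512/5) = 24/5, so the R-coordinate is 2/5.

(1/5, 2/5, 2/5)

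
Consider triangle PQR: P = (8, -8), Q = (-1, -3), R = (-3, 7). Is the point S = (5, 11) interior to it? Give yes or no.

Barycentric coordinates of S: (11/10, -41/20, 39/20).
The three coordinates are positive, negative, positive; a point is interior exactly when all three are positive.

no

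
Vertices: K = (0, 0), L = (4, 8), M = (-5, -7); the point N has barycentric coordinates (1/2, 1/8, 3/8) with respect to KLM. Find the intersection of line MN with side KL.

(4/5, 8/5)

Line MN meets KL where the M-coordinate vanishes; zeroing N's M-weight and renormalizing leaves K, L-weights 1/2 : 1/8 → (4/5, 1/5).
So J = (4/5)·K + (1/5)·L = (4/5, 8/5).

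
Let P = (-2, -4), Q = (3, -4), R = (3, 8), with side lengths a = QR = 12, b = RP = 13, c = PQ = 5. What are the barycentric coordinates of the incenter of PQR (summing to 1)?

(2/5, 13/30, 1/6)

The incenter has barycentric coordinates proportional to the opposite side lengths: (12 : 13 : 5).
Normalizing by 12+13+5 = 30 gives (2/5, 13/30, 1/6).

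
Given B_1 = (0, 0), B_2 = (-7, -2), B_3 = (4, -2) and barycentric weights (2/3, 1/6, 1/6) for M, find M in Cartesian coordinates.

M = (2/3)·B_1 + (1/6)·B_2 + (1/6)·B_3.
x-coordinate: (2/3)·0 + (1/6)·(-7) + (1/6)·4 = -1/2.
y-coordinate: (2/3)·0 + (1/6)·(-2) + (1/6)·(-2) = -2/3.

(-1/2, -2/3)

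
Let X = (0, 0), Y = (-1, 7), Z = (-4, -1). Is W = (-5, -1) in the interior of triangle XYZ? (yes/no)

Barycentric coordinates of W: (-8/29, 1/29, 36/29).
The three coordinates are negative, positive, positive; a point is interior exactly when all three are positive.

no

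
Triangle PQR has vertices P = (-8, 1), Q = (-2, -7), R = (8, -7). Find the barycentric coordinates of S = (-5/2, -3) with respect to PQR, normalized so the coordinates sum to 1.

Signed area of the reference triangle: [PQR] = ½·((-8)·(-7−(-7)) + (-2)·(-7−1) + 8·(1−(-7))) = ½·(0 + 16 + 64) = 40.
[SQR] = ½·((-5/2)·(-7−(-7)) + (-2)·(-7−(-3)) + 8·(-3−(-7))) = ½·(0 + 8 + 32) = 20, so the P-coordinate is 20/40 = 1/2.
[PSR] = ½·((-8)·(-3−(-7)) + (-5/2)·(-7−1) + 8·(1−(-3))) = ½·(-32 + 20 + 32) = 10, so the Q-coordinate is 1/4.
[PQS] = ½·((-8)·(-7−(-3)) + (-2)·(-3−1) + (-5/2)·(1−(-7))) = ½·(32 + 8 − 20) = 10, so the R-coordinate is 1/4.

(1/2, 1/4, 1/4)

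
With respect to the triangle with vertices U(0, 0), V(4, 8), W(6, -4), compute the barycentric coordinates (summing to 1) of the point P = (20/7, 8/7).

(3/7, 2/7, 2/7)

Signed area of the reference triangle: [UVW] = ½·(0·(8−(-4)) + 4·(-4−0) + 6·(0−8)) = ½·(0 − 16 − 48) = -32.
[PVW] = ½·((20/7)·(8−(-4)) + 4·(-4−(8/7)) + 6·(8/7−8)) = ½·(240/7 − 144/7 − 288/7) = -96/7, so the U-coordinate is (-96/7)/(-32) = 3/7.
[UPW] = ½·(0·(8/7−(-4)) + (20/7)·(-4−0) + 6·(0−(8/7))) = ½·(0 − 80/7 − 48/7) = -64/7, so the V-coordinate is 2/7.
[UVP] = ½·(0·(8−(8/7)) + 4·(8/7−0) + (20/7)·(0−8)) = ½·(0 + 32/7 − 160/7) = -64/7, so the W-coordinate is 2/7.
Check: 3/7 + 2/7 + 2/7 = 1.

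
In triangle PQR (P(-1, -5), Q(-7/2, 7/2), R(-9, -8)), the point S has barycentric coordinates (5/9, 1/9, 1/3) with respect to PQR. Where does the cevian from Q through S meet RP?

Line QS meets RP where the Q-coordinate vanishes; zeroing S's Q-weight and renormalizing leaves R, P-weights 1/3 : 5/9 → (3/8, 5/8).
So T = (3/8)·R + (5/8)·P = (-4, -49/8).

(-4, -49/8)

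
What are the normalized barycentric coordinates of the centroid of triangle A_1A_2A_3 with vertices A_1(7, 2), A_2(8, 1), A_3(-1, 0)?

(1/3, 1/3, 1/3)

The centroid is the average of the vertices, so each weight is 1/3.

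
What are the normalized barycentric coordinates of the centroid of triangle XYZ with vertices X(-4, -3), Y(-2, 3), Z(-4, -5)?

(1/3, 1/3, 1/3)

The centroid is the average of the vertices, so each weight is 1/3.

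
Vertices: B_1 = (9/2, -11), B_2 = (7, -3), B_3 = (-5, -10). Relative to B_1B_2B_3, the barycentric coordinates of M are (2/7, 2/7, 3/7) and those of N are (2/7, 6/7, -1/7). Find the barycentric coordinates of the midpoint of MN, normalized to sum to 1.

(2/7, 4/7, 1/7)

Since both coordinate triples sum to 1, the midpoint's barycentrics are the componentwise average.
(2/7+2/7)/2 = 2/7; similarly 4/7 and 1/7.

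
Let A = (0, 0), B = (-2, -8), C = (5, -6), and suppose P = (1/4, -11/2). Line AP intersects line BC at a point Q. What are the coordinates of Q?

(1/3, -22/3)

Barycentric coordinates of P with respect to ABC: (1/4, 1/2, 1/4).
On side BC the A-coordinate is zero; dropping P's A-weight 1/4 and renormalizing the remaining 1/2 : 1/4 gives weights 2/3, 1/3 on B, C.
Q = (2/3)·(-2, -8) + (1/3)·(5, -6) = (1/3, -22/3).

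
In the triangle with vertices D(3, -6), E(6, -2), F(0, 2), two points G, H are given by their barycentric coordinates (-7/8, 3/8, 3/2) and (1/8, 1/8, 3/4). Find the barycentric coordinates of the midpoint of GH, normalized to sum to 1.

Since both coordinate triples sum to 1, the midpoint's barycentrics are the componentwise average.
(-7/8+1/8)/2 = -3/8; similarly 1/4 and 9/8.

(-3/8, 1/4, 9/8)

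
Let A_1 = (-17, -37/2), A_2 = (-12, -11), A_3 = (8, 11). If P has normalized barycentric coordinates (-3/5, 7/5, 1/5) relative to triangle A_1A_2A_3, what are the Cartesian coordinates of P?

(-5, -21/10)

P = (-3/5)·A_1 + (7/5)·A_2 + (1/5)·A_3.
x-coordinate: (-3/5)·(-17) + (7/5)·(-12) + (1/5)·8 = -5.
y-coordinate: (-3/5)·(-37/2) + (7/5)·(-11) + (1/5)·11 = -21/10.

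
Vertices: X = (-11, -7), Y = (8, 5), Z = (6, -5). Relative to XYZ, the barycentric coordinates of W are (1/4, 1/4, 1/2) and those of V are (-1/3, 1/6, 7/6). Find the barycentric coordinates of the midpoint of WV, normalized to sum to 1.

(-1/24, 5/24, 5/6)

Since both coordinate triples sum to 1, the midpoint's barycentrics are the componentwise average.
(1/4+-1/3)/2 = -1/24; similarly 5/24 and 5/6.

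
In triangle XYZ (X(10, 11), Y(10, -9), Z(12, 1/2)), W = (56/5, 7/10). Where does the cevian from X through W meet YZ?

(23/2, -15/8)

Barycentric coordinates of W with respect to XYZ: (1/5, 1/5, 3/5).
On side YZ the X-coordinate is zero; dropping W's X-weight 1/5 and renormalizing the remaining 1/5 : 3/5 gives weights 1/4, 3/4 on Y, Z.
V = (1/4)·(10, -9) + (3/4)·(12, 1/2) = (23/2, -15/8).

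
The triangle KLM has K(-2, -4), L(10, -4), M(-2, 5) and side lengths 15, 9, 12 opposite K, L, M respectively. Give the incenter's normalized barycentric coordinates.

The incenter has barycentric coordinates proportional to the opposite side lengths: (15 : 9 : 12).
Normalizing by 15+9+12 = 36 gives (5/12, 1/4, 1/3).

(5/12, 1/4, 1/3)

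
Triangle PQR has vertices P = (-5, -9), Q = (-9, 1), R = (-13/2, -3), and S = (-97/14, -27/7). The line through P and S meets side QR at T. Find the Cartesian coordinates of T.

Barycentric coordinates of S with respect to PQR: (3/7, 3/7, 1/7).
On side QR the P-coordinate is zero; dropping S's P-weight 3/7 and renormalizing the remaining 3/7 : 1/7 gives weights 3/4, 1/4 on Q, R.
T = (3/4)·(-9, 1) + (1/4)·(-13/2, -3) = (-67/8, 0).

(-67/8, 0)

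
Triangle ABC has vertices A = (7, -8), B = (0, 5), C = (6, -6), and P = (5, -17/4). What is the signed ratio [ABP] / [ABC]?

[ABC] = ½·(7·(5−(-6)) + 0·(-6−(-8)) + 6·(-8−5)) = ½·(77 + 0 − 78) = -1/2.
[ABP] = ½·(7·(5−(-17/4)) + 0·(-17/4−(-8)) + 5·(-8−5)) = ½·(259/4 + 0 − 65) = -1/8, so the ratio is (-1/8)/(-1/2) = 1/4.

1/4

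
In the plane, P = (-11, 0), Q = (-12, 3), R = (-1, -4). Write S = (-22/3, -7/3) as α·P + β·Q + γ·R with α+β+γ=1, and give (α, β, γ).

(1, -1/3, 1/3)

Signed area of the reference triangle: [PQR] = ½·((-11)·(3−(-4)) + (-12)·(-4−0) + (-1)·(0−3)) = ½·(-77 + 48 + 3) = -13.
[SQR] = ½·((-22/3)·(3−(-4)) + (-12)·(-4−(-7/3)) + (-1)·(-7/3−3)) = ½·(-154/3 + 20 + 16/3) = -13, so the P-coordinate is (-13)/(-13) = 1.
[PSR] = ½·((-11)·(-7/3−(-4)) + (-22/3)·(-4−0) + (-1)·(0−(-7/3))) = ½·(-55/3 + 88/3 − 7/3) = 13/3, so the Q-coordinate is -1/3.
[PQS] = ½·((-11)·(3−(-7/3)) + (-12)·(-7/3−0) + (-22/3)·(0−3)) = ½·(-176/3 + 28 + 22) = -13/3, so the R-coordinate is 1/3.
Check: 1 − 1/3 + 1/3 = 1.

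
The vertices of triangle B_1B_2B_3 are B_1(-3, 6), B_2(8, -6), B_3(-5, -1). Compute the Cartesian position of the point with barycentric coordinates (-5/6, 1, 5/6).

(19/3, -71/6)

M = (-5/6)·B_1 + 1·B_2 + (5/6)·B_3.
x-coordinate: (-5/6)·(-3) + 1·8 + (5/6)·(-5) = 19/3.
y-coordinate: (-5/6)·6 + 1·(-6) + (5/6)·(-1) = -71/6.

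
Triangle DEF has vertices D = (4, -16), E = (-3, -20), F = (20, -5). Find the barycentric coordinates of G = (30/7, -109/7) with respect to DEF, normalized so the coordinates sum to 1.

(4/7, 2/7, 1/7)

Signed area of the reference triangle: [DEF] = ½·(4·(-20−(-5)) + (-3)·(-5−(-16)) + 20·(-16−(-20))) = ½·(-60 − 33 + 80) = -13/2.
[GEF] = ½·((30/7)·(-20−(-5)) + (-3)·(-5−(-109/7)) + 20·(-109/7−(-20))) = ½·(-450/7 − 222/7 + 620/7) = -26/7, so the D-coordinate is (-26/7)/(-13/2) = 4/7.
[DGF] = ½·(4·(-109/7−(-5)) + (30/7)·(-5−(-16)) + 20·(-16−(-109/7))) = ½·(-296/7 + 330/7 − 60/7) = -13/7, so the E-coordinate is 2/7.
[DEG] = ½·(4·(-20−(-109/7)) + (-3)·(-109/7−(-16)) + (30/7)·(-16−(-20))) = ½·(-124/7 − 9/7 + 120/7) = -13/14, so the F-coordinate is 1/7.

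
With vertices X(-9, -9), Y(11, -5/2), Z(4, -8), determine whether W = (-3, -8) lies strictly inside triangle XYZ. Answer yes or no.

Barycentric coordinates of W: (77/129, 14/129, 38/129).
The three coordinates are positive, positive, positive; a point is interior exactly when all three are positive.

yes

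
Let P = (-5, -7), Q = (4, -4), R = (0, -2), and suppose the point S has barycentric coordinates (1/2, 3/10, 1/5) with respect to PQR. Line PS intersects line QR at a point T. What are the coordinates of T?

(12/5, -16/5)

Line PS meets QR where the P-coordinate vanishes; zeroing S's P-weight and renormalizing leaves Q, R-weights 3/10 : 1/5 → (3/5, 2/5).
So T = (3/5)·Q + (2/5)·R = (12/5, -16/5).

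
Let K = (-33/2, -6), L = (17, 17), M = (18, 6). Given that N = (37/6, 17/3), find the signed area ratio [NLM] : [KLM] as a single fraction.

[KLM] = ½·((-33/2)·(17−6) + 17·(6−(-6)) + 18·(-6−17)) = ½·(-363/2 + 204 − 414) = -783/4.
[NLM] = ½·((37/6)·(17−6) + 17·(6−(17/3)) + 18·(17/3−17)) = ½·(407/6 + 17/3 − 204) = -261/4, so the ratio is (-261/4)/(-783/4) = 1/3.

1/3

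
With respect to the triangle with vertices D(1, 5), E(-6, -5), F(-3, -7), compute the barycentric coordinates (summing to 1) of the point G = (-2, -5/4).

Signed area of the reference triangle: [DEF] = ½·(1·(-5−(-7)) + (-6)·(-7−5) + (-3)·(5−(-5))) = ½·(2 + 72 − 30) = 22.
[GEF] = ½·((-2)·(-5−(-7)) + (-6)·(-7−(-5/4)) + (-3)·(-5/4−(-5))) = ½·(-4 + 69/2 − 45/4) = 77/8, so the D-coordinate is (77/8)/22 = 7/16.
[DGF] = ½·(1·(-5/4−(-7)) + (-2)·(-7−5) + (-3)·(5−(-5/4))) = ½·(23/4 + 24 − 75/4) = 11/2, so the E-coordinate is 1/4.
[DEG] = ½·(1·(-5−(-5/4)) + (-6)·(-5/4−5) + (-2)·(5−(-5))) = ½·(-15/4 + 75/2 − 20) = 55/8, so the F-coordinate is 5/16.
Check: 7/16 + 1/4 + 5/16 = 1.

(7/16, 1/4, 5/16)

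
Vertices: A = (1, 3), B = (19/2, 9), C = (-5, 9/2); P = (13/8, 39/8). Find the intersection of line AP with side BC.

(9/4, 27/4)

Barycentric coordinates of P with respect to ABC: (1/2, 1/4, 1/4).
On side BC the A-coordinate is zero; dropping P's A-weight 1/2 and renormalizing the remaining 1/4 : 1/4 gives weights 1/2, 1/2 on B, C.
Q = (1/2)·(19/2, 9) + (1/2)·(-5, 9/2) = (9/4, 27/4).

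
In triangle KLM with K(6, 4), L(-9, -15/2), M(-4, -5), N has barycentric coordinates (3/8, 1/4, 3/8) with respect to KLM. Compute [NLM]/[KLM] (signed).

3/8

The signed ratio [NLM]/[KLM] equals the barycentric coordinate of N at vertex K, which is 3/8.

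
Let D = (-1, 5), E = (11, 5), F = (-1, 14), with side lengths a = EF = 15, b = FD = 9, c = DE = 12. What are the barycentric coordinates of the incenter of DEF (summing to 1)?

(5/12, 1/4, 1/3)

The incenter has barycentric coordinates proportional to the opposite side lengths: (15 : 9 : 12).
Normalizing by 15+9+12 = 36 gives (5/12, 1/4, 1/3).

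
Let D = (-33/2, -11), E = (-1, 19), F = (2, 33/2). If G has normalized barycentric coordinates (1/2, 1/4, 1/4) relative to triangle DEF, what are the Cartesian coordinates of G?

(-8, 27/8)

G = (1/2)·D + (1/4)·E + (1/4)·F.
x-coordinate: (1/2)·(-33/2) + (1/4)·(-1) + (1/4)·2 = -8.
y-coordinate: (1/2)·(-11) + (1/4)·19 + (1/4)·(33/2) = 27/8.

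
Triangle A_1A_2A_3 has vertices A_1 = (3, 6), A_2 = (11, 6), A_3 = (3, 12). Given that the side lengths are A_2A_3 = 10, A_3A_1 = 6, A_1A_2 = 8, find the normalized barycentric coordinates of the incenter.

The incenter has barycentric coordinates proportional to the opposite side lengths: (10 : 6 : 8).
Normalizing by 10+6+8 = 24 gives (5/12, 1/4, 1/3).

(5/12, 1/4, 1/3)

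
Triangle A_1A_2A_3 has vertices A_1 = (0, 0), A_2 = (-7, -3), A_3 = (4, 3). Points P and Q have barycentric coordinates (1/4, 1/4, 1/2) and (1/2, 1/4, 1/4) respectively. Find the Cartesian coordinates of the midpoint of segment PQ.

Barycentric coordinates of the midpoint are the average: (3/8, 1/4, 3/8).
Converting: (3/8)·A_1 + (1/4)·A_2 + (3/8)·A_3 = (-1/4, 3/8).

(-1/4, 3/8)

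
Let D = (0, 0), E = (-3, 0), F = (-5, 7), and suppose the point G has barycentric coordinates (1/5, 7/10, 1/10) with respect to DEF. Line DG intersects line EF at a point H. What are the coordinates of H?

(-13/4, 7/8)

Line DG meets EF where the D-coordinate vanishes; zeroing G's D-weight and renormalizing leaves E, F-weights 7/10 : 1/10 → (7/8, 1/8).
So H = (7/8)·E + (1/8)·F = (-13/4, 7/8).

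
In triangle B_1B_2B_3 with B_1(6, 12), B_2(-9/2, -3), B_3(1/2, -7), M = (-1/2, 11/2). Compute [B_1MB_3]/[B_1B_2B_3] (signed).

[B_1B_2B_3] = ½·(6·(-3−(-7)) + (-9/2)·(-7−12) + (1/2)·(12−(-3))) = ½·(24 + 171/2 + 15/2) = 117/2.
[B_1MB_3] = ½·(6·(11/2−(-7)) + (-1/2)·(-7−12) + (1/2)·(12−(11/2))) = ½·(75 + 19/2 + 13/4) = 351/8, so the ratio is (351/8)/(117/2) = 3/4.

3/4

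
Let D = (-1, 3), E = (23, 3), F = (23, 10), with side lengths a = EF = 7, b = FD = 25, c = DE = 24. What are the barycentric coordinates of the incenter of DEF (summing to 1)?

The incenter has barycentric coordinates proportional to the opposite side lengths: (7 : 25 : 24).
Normalizing by 7+25+24 = 56 gives (1/8, 25/56, 3/7).

(1/8, 25/56, 3/7)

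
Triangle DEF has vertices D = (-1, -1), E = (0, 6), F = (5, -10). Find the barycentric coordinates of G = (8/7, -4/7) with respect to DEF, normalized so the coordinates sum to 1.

(2/7, 3/7, 2/7)

Signed area of the reference triangle: [DEF] = ½·((-1)·(6−(-10)) + 0·(-10−(-1)) + 5·(-1−6)) = ½·(-16 + 0 − 35) = -51/2.
[GEF] = ½·((8/7)·(6−(-10)) + 0·(-10−(-4/7)) + 5·(-4/7−6)) = ½·(128/7 + 0 − 230/7) = -51/7, so the D-coordinate is (-51/7)/(-51/2) = 2/7.
[DGF] = ½·((-1)·(-4/7−(-10)) + (8/7)·(-10−(-1)) + 5·(-1−(-4/7))) = ½·(-66/7 − 72/7 − 15/7) = -153/14, so the E-coordinate is 3/7.
[DEG] = ½·((-1)·(6−(-4/7)) + 0·(-4/7−(-1)) + (8/7)·(-1−6)) = ½·(-46/7 + 0 − 8) = -51/7, so the F-coordinate is 2/7.
Check: 2/7 + 3/7 + 2/7 = 1.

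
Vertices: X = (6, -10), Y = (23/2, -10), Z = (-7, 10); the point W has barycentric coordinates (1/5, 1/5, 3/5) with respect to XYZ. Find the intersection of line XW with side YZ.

Line XW meets YZ where the X-coordinate vanishes; zeroing W's X-weight and renormalizing leaves Y, Z-weights 1/5 : 3/5 → (1/4, 3/4).
So V = (1/4)·Y + (3/4)·Z = (-19/8, 5).

(-19/8, 5)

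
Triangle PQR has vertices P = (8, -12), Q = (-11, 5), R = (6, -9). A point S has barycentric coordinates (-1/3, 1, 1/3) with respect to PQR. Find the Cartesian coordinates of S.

S = (-1/3)·P + 1·Q + (1/3)·R.
x-coordinate: (-1/3)·8 + 1·(-11) + (1/3)·6 = -35/3.
y-coordinate: (-1/3)·(-12) + 1·5 + (1/3)·(-9) = 6.

(-35/3, 6)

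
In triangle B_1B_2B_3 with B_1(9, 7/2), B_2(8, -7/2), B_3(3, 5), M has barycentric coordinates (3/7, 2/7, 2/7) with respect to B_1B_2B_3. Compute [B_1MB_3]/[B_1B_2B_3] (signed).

2/7

The signed ratio [B_1MB_3]/[B_1B_2B_3] equals the barycentric coordinate of M at vertex B_2, which is 2/7.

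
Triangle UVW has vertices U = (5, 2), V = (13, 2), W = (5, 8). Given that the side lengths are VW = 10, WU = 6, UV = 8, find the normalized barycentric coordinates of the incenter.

The incenter has barycentric coordinates proportional to the opposite side lengths: (10 : 6 : 8).
Normalizing by 10+6+8 = 24 gives (5/12, 1/4, 1/3).

(5/12, 1/4, 1/3)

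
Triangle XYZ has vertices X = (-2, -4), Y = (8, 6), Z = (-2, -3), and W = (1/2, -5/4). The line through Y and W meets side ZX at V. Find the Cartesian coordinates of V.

(-2, -11/3)

Barycentric coordinates of W with respect to XYZ: (1/2, 1/4, 1/4).
On side ZX the Y-coordinate is zero; dropping W's Y-weight 1/4 and renormalizing the remaining 1/4 : 1/2 gives weights 1/3, 2/3 on Z, X.
V = (1/3)·(-2, -3) + (2/3)·(-2, -4) = (-2, -11/3).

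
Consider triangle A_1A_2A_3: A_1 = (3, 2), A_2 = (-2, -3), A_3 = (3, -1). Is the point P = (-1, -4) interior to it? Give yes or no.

no

Barycentric coordinates of P: (-7/15, 4/5, 2/3).
The three coordinates are negative, positive, positive; a point is interior exactly when all three are positive.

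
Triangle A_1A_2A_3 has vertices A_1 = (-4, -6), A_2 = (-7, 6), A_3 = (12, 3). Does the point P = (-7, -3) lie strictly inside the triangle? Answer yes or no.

no

Barycentric coordinates of P: (57/73, 25/73, -9/73).
The three coordinates are positive, positive, negative; a point is interior exactly when all three are positive.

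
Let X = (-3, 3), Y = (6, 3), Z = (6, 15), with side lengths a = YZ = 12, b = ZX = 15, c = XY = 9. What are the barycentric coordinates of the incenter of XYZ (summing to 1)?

(1/3, 5/12, 1/4)

The incenter has barycentric coordinates proportional to the opposite side lengths: (12 : 15 : 9).
Normalizing by 12+15+9 = 36 gives (1/3, 5/12, 1/4).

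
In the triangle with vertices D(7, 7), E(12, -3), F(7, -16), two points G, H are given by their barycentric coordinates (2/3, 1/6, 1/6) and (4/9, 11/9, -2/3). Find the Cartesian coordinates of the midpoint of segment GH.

Barycentric coordinates of the midpoint are the average: (5/9, 25/36, -1/4).
Converting: (5/9)·D + (25/36)·E + (-1/4)·F = (377/36, 209/36).

(377/36, 209/36)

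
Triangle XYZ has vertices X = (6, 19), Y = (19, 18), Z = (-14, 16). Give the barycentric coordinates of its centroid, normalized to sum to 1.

The centroid is the average of the vertices, so each weight is 1/3.

(1/3, 1/3, 1/3)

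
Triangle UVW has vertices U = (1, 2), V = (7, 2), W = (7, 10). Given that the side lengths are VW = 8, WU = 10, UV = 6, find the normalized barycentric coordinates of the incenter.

The incenter has barycentric coordinates proportional to the opposite side lengths: (8 : 10 : 6).
Normalizing by 8+10+6 = 24 gives (1/3, 5/12, 1/4).

(1/3, 5/12, 1/4)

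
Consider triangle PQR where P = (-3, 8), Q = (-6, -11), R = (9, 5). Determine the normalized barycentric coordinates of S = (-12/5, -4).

Signed area of the reference triangle: [PQR] = ½·((-3)·(-11−5) + (-6)·(5−8) + 9·(8−(-11))) = ½·(48 + 18 + 171) = 237/2.
[SQR] = ½·((-12/5)·(-11−5) + (-6)·(5−(-4)) + 9·(-4−(-11))) = ½·(192/5 − 54 + 63) = 237/10, so the P-coordinate is (237/10)/(237/2) = 1/5.
[PSR] = ½·((-3)·(-4−5) + (-12/5)·(5−8) + 9·(8−(-4))) = ½·(27 + 36/5 + 108) = 711/10, so the Q-coordinate is 3/5.
[PQS] = ½·((-3)·(-11−(-4)) + (-6)·(-4−8) + (-12/5)·(8−(-11))) = ½·(21 + 72 − 228/5) = 237/10, so the R-coordinate is 1/5.
Check: 1/5 + 3/5 + 1/5 = 1.

(1/5, 3/5, 1/5)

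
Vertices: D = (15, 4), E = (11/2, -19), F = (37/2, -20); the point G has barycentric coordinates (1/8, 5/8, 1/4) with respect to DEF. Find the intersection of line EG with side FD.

Line EG meets FD where the E-coordinate vanishes; zeroing G's E-weight and renormalizing leaves F, D-weights 1/4 : 1/8 → (2/3, 1/3).
So H = (2/3)·F + (1/3)·D = (52/3, -12).

(52/3, -12)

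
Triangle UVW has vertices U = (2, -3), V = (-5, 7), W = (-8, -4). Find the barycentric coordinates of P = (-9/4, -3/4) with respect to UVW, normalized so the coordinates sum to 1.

(1/2, 1/4, 1/4)

Signed area of the reference triangle: [UVW] = ½·(2·(7−(-4)) + (-5)·(-4−(-3)) + (-8)·(-3−7)) = ½·(22 + 5 + 80) = 107/2.
[PVW] = ½·((-9/4)·(7−(-4)) + (-5)·(-4−(-3/4)) + (-8)·(-3/4−7)) = ½·(-99/4 + 65/4 + 62) = 107/4, so the U-coordinate is (107/4)/(107/2) = 1/2.
[UPW] = ½·(2·(-3/4−(-4)) + (-9/4)·(-4−(-3)) + (-8)·(-3−(-3/4))) = ½·(13/2 + 9/4 + 18) = 107/8, so the V-coordinate is 1/4.
[UVP] = ½·(2·(7−(-3/4)) + (-5)·(-3/4−(-3)) + (-9/4)·(-3−7)) = ½·(31/2 − 45/4 + 45/2) = 107/8, so the W-coordinate is 1/4.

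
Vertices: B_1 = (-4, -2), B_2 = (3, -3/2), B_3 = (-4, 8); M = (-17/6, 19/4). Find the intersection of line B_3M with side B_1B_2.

Barycentric coordinates of M with respect to B_1B_2B_3: (1/6, 1/6, 2/3).
On side B_1B_2 the B_3-coordinate is zero; dropping M's B_3-weight 2/3 and renormalizing the remaining 1/6 : 1/6 gives weights 1/2, 1/2 on B_1, B_2.
N = (1/2)·(-4, -2) + (1/2)·(3, -3/2) = (-1/2, -7/4).

(-1/2, -7/4)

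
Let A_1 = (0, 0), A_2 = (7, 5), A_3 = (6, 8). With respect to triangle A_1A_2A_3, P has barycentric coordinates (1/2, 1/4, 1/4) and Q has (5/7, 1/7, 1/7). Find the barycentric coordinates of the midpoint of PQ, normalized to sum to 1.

(17/28, 11/56, 11/56)

Since both coordinate triples sum to 1, the midpoint's barycentrics are the componentwise average.
(1/2+5/7)/2 = 17/28; similarly 11/56 and 11/56.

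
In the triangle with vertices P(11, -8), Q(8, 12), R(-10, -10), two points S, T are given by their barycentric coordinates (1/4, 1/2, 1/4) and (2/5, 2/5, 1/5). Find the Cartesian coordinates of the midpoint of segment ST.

Barycentric coordinates of the midpoint are the average: (13/40, 9/20, 9/40).
Converting: (13/40)·P + (9/20)·Q + (9/40)·R = (197/40, 11/20).

(197/40, 11/20)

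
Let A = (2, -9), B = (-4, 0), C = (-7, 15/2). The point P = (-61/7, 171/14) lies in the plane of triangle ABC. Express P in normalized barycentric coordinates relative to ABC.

Signed area of the reference triangle: [ABC] = ½·(2·(0−(15/2)) + (-4)·(15/2−(-9)) + (-7)·(-9−0)) = ½·(-15 − 66 + 63) = -9.
[PBC] = ½·((-61/7)·(0−(15/2)) + (-4)·(15/2−(171/14)) + (-7)·(171/14−0)) = ½·(915/14 + 132/7 − 171/2) = -9/14, so the A-coordinate is (-9/14)/(-9) = 1/14.
[APC] = ½·(2·(171/14−(15/2)) + (-61/7)·(15/2−(-9)) + (-7)·(-9−(171/14))) = ½·(66/7 − 2013/14 + 297/2) = 99/14, so the B-coordinate is -11/14.
[ABP] = ½·(2·(0−(171/14)) + (-4)·(171/14−(-9)) + (-61/7)·(-9−0)) = ½·(-171/7 − 594/7 + 549/7) = -108/7, so the C-coordinate is 12/7.
Check: 1/14 − 11/14 + 12/7 = 1.

(1/14, -11/14, 12/7)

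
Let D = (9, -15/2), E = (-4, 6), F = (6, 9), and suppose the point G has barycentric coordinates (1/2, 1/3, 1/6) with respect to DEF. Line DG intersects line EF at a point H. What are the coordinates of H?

Line DG meets EF where the D-coordinate vanishes; zeroing G's D-weight and renormalizing leaves E, F-weights 1/3 : 1/6 → (2/3, 1/3).
So H = (2/3)·E + (1/3)·F = (-2/3, 7).

(-2/3, 7)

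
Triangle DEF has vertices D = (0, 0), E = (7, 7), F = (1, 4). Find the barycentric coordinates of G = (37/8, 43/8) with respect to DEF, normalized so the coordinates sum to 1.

(1/8, 5/8, 1/4)

Signed area of the reference triangle: [DEF] = ½·(0·(7−4) + 7·(4−0) + 1·(0−7)) = ½·(0 + 28 − 7) = 21/2.
[GEF] = ½·((37/8)·(7−4) + 7·(4−(43/8)) + 1·(43/8−7)) = ½·(111/8 − 77/8 − 13/8) = 21/16, so the D-coordinate is (21/16)/(21/2) = 1/8.
[DGF] = ½·(0·(43/8−4) + (37/8)·(4−0) + 1·(0−(43/8))) = ½·(0 + 37/2 − 43/8) = 105/16, so the E-coordinate is 5/8.
[DEG] = ½·(0·(7−(43/8)) + 7·(43/8−0) + (37/8)·(0−7)) = ½·(0 + 301/8 − 259/8) = 21/8, so the F-coordinate is 1/4.
Check: 1/8 + 5/8 + 1/4 = 1.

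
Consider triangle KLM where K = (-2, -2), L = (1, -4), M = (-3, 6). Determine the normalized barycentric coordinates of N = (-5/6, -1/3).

Signed area of the reference triangle: [KLM] = ½·((-2)·(-4−6) + 1·(6−(-2)) + (-3)·(-2−(-4))) = ½·(20 + 8 − 6) = 11.
[NLM] = ½·((-5/6)·(-4−6) + 1·(6−(-1/3)) + (-3)·(-1/3−(-4))) = ½·(25/3 + 19/3 − 11) = 11/6, so the K-coordinate is (11/6)/11 = 1/6.
[KNM] = ½·((-2)·(-1/3−6) + (-5/6)·(6−(-2)) + (-3)·(-2−(-1/3))) = ½·(38/3 − 20/3 + 5) = 11/2, so the L-coordinate is 1/2.
[KLN] = ½·((-2)·(-4−(-1/3)) + 1·(-1/3−(-2)) + (-5/6)·(-2−(-4))) = ½·(22/3 + 5/3 − 5/3) = 11/3, so the M-coordinate is 1/3.
Check: 1/6 + 1/2 + 1/3 = 1.

(1/6, 1/2, 1/3)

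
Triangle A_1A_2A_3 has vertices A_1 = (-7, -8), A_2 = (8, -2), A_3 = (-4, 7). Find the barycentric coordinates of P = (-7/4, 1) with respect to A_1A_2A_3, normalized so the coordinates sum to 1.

Signed area of the reference triangle: [A_1A_2A_3] = ½·((-7)·(-2−7) + 8·(7−(-8)) + (-4)·(-8−(-2))) = ½·(63 + 120 + 24) = 207/2.
[PA_2A_3] = ½·((-7/4)·(-2−7) + 8·(7−1) + (-4)·(1−(-2))) = ½·(63/4 + 48 − 12) = 207/8, so the A_1-coordinate is (207/8)/(207/2) = 1/4.
[A_1PA_3] = ½·((-7)·(1−7) + (-7/4)·(7−(-8)) + (-4)·(-8−1)) = ½·(42 − 105/4 + 36) = 207/8, so the A_2-coordinate is 1/4.
[A_1A_2P] = ½·((-7)·(-2−1) + 8·(1−(-8)) + (-7/4)·(-8−(-2))) = ½·(21 + 72 + 21/2) = 207/4, so the A_3-coordinate is 1/2.

(1/4, 1/4, 1/2)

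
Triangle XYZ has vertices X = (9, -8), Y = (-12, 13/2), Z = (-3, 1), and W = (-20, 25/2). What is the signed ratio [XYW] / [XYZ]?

[XYZ] = ½·(9·(13/2−1) + (-12)·(1−(-8)) + (-3)·(-8−(13/2))) = ½·(99/2 − 108 + 87/2) = -15/2.
[XYW] = ½·(9·(13/2−(25/2)) + (-12)·(25/2−(-8)) + (-20)·(-8−(13/2))) = ½·(-54 − 246 + 290) = -5, so the ratio is (-5)/(-15/2) = 2/3.

2/3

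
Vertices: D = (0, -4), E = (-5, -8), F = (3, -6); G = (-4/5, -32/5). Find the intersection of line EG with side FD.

Barycentric coordinates of G with respect to DEF: (1/5, 2/5, 2/5).
On side FD the E-coordinate is zero; dropping G's E-weight 2/5 and renormalizing the remaining 2/5 : 1/5 gives weights 2/3, 1/3 on F, D.
H = (2/3)·(3, -6) + (1/3)·(0, -4) = (2, -16/3).

(2, -16/3)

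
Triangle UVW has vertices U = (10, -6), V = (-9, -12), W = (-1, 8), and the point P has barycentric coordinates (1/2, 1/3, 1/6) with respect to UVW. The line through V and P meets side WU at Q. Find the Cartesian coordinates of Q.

Line VP meets WU where the V-coordinate vanishes; zeroing P's V-weight and renormalizing leaves W, U-weights 1/6 : 1/2 → (1/4, 3/4).
So Q = (1/4)·W + (3/4)·U = (29/4, -5/2).

(29/4, -5/2)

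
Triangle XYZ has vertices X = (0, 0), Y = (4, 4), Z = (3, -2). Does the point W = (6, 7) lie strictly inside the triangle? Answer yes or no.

Barycentric coordinates of W: (-9/20, 33/20, -1/5).
The three coordinates are negative, positive, negative; a point is interior exactly when all three are positive.

no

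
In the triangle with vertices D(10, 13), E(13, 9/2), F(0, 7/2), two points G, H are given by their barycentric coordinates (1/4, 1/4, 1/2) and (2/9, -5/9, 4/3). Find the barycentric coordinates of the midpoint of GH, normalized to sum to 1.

Since both coordinate triples sum to 1, the midpoint's barycentrics are the componentwise average.
(1/4+2/9)/2 = 17/72; similarly -11/72 and 11/12.

(17/72, -11/72, 11/12)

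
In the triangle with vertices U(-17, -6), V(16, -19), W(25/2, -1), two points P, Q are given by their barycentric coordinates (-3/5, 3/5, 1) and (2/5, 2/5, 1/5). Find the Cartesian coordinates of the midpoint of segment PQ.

(86/5, -19/2)

Barycentric coordinates of the midpoint are the average: (-1/10, 1/2, 3/5).
Converting: (-1/10)·U + (1/2)·V + (3/5)·W = (86/5, -19/2).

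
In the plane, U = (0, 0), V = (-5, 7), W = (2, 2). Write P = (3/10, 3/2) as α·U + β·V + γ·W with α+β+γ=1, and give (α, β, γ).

(1/2, 1/10, 2/5)

Signed area of the reference triangle: [UVW] = ½·(0·(7−2) + (-5)·(2−0) + 2·(0−7)) = ½·(0 − 10 − 14) = -12.
[PVW] = ½·((3/10)·(7−2) + (-5)·(2−(3/2)) + 2·(3/2−7)) = ½·(3/2 − 5/2 − 11) = -6, so the U-coordinate is (-6)/(-12) = 1/2.
[UPW] = ½·(0·(3/2−2) + (3/10)·(2−0) + 2·(0−(3/2))) = ½·(0 + 3/5 − 3) = -6/5, so the V-coordinate is 1/10.
[UVP] = ½·(0·(7−(3/2)) + (-5)·(3/2−0) + (3/10)·(0−7)) = ½·(0 − 15/2 − 21/10) = -24/5, so the W-coordinate is 2/5.
Check: 1/2 + 1/10 + 2/5 = 1.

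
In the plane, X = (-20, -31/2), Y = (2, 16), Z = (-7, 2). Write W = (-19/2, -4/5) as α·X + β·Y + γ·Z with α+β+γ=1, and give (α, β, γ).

Signed area of the reference triangle: [XYZ] = ½·((-20)·(16−2) + 2·(2−(-31/2)) + (-7)·(-31/2−16)) = ½·(-280 + 35 + 441/2) = -49/4.
[WYZ] = ½·((-19/2)·(16−2) + 2·(2−(-4/5)) + (-7)·(-4/5−16)) = ½·(-133 + 28/5 + 588/5) = -49/10, so the X-coordinate is (-49/10)/(-49/4) = 2/5.
[XWZ] = ½·((-20)·(-4/5−2) + (-19/2)·(2−(-31/2)) + (-7)·(-31/2−(-4/5))) = ½·(56 − 665/4 + 1029/10) = -147/40, so the Y-coordinate is 3/10.
[XYW] = ½·((-20)·(16−(-4/5)) + 2·(-4/5−(-31/2)) + (-19/2)·(-31/2−16)) = ½·(-336 + 147/5 + 1197/4) = -147/40, so the Z-coordinate is 3/10.

(2/5, 3/10, 3/10)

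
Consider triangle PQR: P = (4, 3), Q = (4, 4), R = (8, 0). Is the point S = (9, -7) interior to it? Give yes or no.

no

Barycentric coordinates of S: (6, -25/4, 5/4).
The three coordinates are positive, negative, positive; a point is interior exactly when all three are positive.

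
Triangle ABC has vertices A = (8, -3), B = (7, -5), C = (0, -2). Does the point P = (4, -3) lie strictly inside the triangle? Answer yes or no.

Barycentric coordinates of P: (5/17, 4/17, 8/17).
The three coordinates are positive, positive, positive; a point is interior exactly when all three are positive.

yes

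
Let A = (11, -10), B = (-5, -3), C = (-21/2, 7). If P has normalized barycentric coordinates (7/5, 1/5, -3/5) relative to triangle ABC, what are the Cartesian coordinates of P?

(207/10, -94/5)

P = (7/5)·A + (1/5)·B + (-3/5)·C.
x-coordinate: (7/5)·11 + (1/5)·(-5) + (-3/5)·(-21/2) = 207/10.
y-coordinate: (7/5)·(-10) + (1/5)·(-3) + (-3/5)·7 = -94/5.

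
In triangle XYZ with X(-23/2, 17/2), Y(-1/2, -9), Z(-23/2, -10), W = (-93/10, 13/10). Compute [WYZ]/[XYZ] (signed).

[XYZ] = ½·((-23/2)·(-9−(-10)) + (-1/2)·(-10−(17/2)) + (-23/2)·(17/2−(-9))) = ½·(-23/2 + 37/4 − 805/4) = -407/4.
[WYZ] = ½·((-93/10)·(-9−(-10)) + (-1/2)·(-10−(13/10)) + (-23/2)·(13/10−(-9))) = ½·(-93/10 + 113/20 − 2369/20) = -1221/20, so the ratio is (-1221/20)/(-407/4) = 3/5.

3/5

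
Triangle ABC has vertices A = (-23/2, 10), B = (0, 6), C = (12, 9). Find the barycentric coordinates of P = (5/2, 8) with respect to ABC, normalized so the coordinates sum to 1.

Signed area of the reference triangle: [ABC] = ½·((-23/2)·(6−9) + 0·(9−10) + 12·(10−6)) = ½·(69/2 + 0 + 48) = 165/4.
[PBC] = ½·((5/2)·(6−9) + 0·(9−8) + 12·(8−6)) = ½·(-15/2 + 0 + 24) = 33/4, so the A-coordinate is (33/4)/(165/4) = 1/5.
[APC] = ½·((-23/2)·(8−9) + (5/2)·(9−10) + 12·(10−8)) = ½·(23/2 − 5/2 + 24) = 33/2, so the B-coordinate is 2/5.
[ABP] = ½·((-23/2)·(6−8) + 0·(8−10) + (5/2)·(10−6)) = ½·(23 + 0 + 10) = 33/2, so the C-coordinate is 2/5.

(1/5, 2/5, 2/5)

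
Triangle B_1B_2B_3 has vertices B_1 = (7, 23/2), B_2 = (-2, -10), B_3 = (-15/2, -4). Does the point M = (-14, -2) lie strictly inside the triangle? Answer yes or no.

Barycentric coordinates of M: (-112/689, -519/689, 1320/689).
The three coordinates are negative, negative, positive; a point is interior exactly when all three are positive.

no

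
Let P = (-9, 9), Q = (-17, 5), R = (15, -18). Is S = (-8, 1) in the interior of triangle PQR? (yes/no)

Barycentric coordinates of S: (79/312, 55/104, 17/78).
The three coordinates are positive, positive, positive; a point is interior exactly when all three are positive.

yes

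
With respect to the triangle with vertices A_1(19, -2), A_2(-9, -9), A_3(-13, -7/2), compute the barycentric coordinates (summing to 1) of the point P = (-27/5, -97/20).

Signed area of the reference triangle: [A_1A_2A_3] = ½·(19·(-9−(-7/2)) + (-9)·(-7/2−(-2)) + (-13)·(-2−(-9))) = ½·(-209/2 + 27/2 − 91) = -91.
[PA_2A_3] = ½·((-27/5)·(-9−(-7/2)) + (-9)·(-7/2−(-97/20)) + (-13)·(-97/20−(-9))) = ½·(297/10 − 243/20 − 1079/20) = -91/5, so the A_1-coordinate is (-91/5)/(-91) = 1/5.
[A_1PA_3] = ½·(19·(-97/20−(-7/2)) + (-27/5)·(-7/2−(-2)) + (-13)·(-2−(-97/20))) = ½·(-513/20 + 81/10 − 741/20) = -273/10, so the A_2-coordinate is 3/10.
[A_1A_2P] = ½·(19·(-9−(-97/20)) + (-9)·(-97/20−(-2)) + (-27/5)·(-2−(-9))) = ½·(-1577/20 + 513/20 − 189/5) = -91/2, so the A_3-coordinate is 1/2.
Check: 1/5 + 3/10 + 1/2 = 1.

(1/5, 3/10, 1/2)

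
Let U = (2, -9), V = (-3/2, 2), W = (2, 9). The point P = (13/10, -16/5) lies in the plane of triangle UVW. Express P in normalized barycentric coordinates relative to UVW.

Signed area of the reference triangle: [UVW] = ½·(2·(2−9) + (-3/2)·(9−(-9)) + 2·(-9−2)) = ½·(-14 − 27 − 22) = -63/2.
[PVW] = ½·((13/10)·(2−9) + (-3/2)·(9−(-16/5)) + 2·(-16/5−2)) = ½·(-91/10 − 183/10 − 52/5) = -189/10, so the U-coordinate is (-189/10)/(-63/2) = 3/5.
[UPW] = ½·(2·(-16/5−9) + (13/10)·(9−(-9)) + 2·(-9−(-16/5))) = ½·(-122/5 + 117/5 − 58/5) = -63/10, so the V-coordinate is 1/5.
[UVP] = ½·(2·(2−(-16/5)) + (-3/2)·(-16/5−(-9)) + (13/10)·(-9−2)) = ½·(52/5 − 87/10 − 143/10) = -63/10, so the W-coordinate is 1/5.
Check: 3/5 + 1/5 + 1/5 = 1.

(3/5, 1/5, 1/5)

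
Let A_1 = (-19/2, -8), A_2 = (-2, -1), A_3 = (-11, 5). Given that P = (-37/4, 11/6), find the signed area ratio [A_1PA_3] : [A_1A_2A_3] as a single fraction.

[A_1A_2A_3] = ½·((-19/2)·(-1−5) + (-2)·(5−(-8)) + (-11)·(-8−(-1))) = ½·(57 − 26 + 77) = 54.
[A_1PA_3] = ½·((-19/2)·(11/6−5) + (-37/4)·(5−(-8)) + (-11)·(-8−(11/6))) = ½·(361/12 − 481/4 + 649/6) = 9, so the ratio is 9/54 = 1/6.

1/6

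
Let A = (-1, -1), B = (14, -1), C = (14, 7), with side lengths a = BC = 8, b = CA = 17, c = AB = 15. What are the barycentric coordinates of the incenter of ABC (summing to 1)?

(1/5, 17/40, 3/8)

The incenter has barycentric coordinates proportional to the opposite side lengths: (8 : 17 : 15).
Normalizing by 8+17+15 = 40 gives (1/5, 17/40, 3/8).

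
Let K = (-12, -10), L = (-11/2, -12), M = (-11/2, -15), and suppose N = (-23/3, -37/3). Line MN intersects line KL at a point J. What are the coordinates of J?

(-35/4, -11)

Barycentric coordinates of N with respect to KLM: (1/3, 1/3, 1/3).
On side KL the M-coordinate is zero; dropping N's M-weight 1/3 and renormalizing the remaining 1/3 : 1/3 gives weights 1/2, 1/2 on K, L.
J = (1/2)·(-12, -10) + (1/2)·(-11/2, -12) = (-35/4, -11).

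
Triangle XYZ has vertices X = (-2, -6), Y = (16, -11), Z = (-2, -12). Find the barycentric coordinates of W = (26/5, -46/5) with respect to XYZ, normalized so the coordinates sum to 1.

Signed area of the reference triangle: [XYZ] = ½·((-2)·(-11−(-12)) + 16·(-12−(-6)) + (-2)·(-6−(-11))) = ½·(-2 − 96 − 10) = -54.
[WYZ] = ½·((26/5)·(-11−(-12)) + 16·(-12−(-46/5)) + (-2)·(-46/5−(-11))) = ½·(26/5 − 224/5 − 18/5) = -108/5, so the X-coordinate is (-108/5)/(-54) = 2/5.
[XWZ] = ½·((-2)·(-46/5−(-12)) + (26/5)·(-12−(-6)) + (-2)·(-6−(-46/5))) = ½·(-28/5 − 156/5 − 32/5) = -108/5, so the Y-coordinate is 2/5.
[XYW] = ½·((-2)·(-11−(-46/5)) + 16·(-46/5−(-6)) + (26/5)·(-6−(-11))) = ½·(18/5 − 256/5 + 26) = -54/5, so the Z-coordinate is 1/5.
Check: 2/5 + 2/5 + 1/5 = 1.

(2/5, 2/5, 1/5)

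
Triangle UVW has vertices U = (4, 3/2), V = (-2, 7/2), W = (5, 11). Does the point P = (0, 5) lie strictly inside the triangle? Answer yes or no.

yes

Barycentric coordinates of P: (9/118, 83/118, 13/59).
The three coordinates are positive, positive, positive; a point is interior exactly when all three are positive.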